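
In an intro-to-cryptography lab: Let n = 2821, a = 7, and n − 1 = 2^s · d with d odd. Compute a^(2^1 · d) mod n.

714

n − 1 = 2820 = 2^2 · 705, so s = 2 and d = 705.
x_0 = 7^705 mod 2821 = 931.
x_1 = 931^2 mod 2821 = 714.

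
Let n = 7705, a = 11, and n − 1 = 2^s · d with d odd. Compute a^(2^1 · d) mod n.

n − 1 = 7704 = 2^3 · 963, so s = 3 and d = 963.
x_0 = 11^963 mod 7705 = 3671.
x_1 = 3671^2 mod 7705 = 196.

196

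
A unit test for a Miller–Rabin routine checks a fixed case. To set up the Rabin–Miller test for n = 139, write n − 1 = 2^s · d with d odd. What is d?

Halving: 138 → 69; 69 is odd.
So 138 = 2^1 · 69.

69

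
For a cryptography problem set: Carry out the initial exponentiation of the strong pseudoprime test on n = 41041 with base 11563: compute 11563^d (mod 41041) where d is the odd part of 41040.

7545

n − 1 = 41040 = 2^4 · 2565, so s = 4 and d = 2565.
11563^2565 mod 41041 = 7545.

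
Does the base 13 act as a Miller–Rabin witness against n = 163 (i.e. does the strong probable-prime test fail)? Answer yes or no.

no

n − 1 = 162 = 2^1 · 81, so s = 1 and d = 81.
Repeated squaring mod 163: 13^1 ≡ 13, 13^2 ≡ 6, 13^4 ≡ 36, 13^8 ≡ 155, 13^16 ≡ 64, 13^32 ≡ 21, 13^64 ≡ 115.
81 = 64 + 16 + 1, so 13^81 ≡ 115·64·13 ≡ 162 (mod 163).
x_0 = 13^81 mod 163 = 162.
x_0 = 162 ≡ −1, so 13 is not a witness.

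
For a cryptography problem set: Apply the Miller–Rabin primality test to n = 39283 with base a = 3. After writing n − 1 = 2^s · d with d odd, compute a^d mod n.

23811

n − 1 = 39282 = 2^1 · 19641, so s = 1 and d = 19641.
Repeated squaring mod 39283: 3^1 ≡ 3, 3^2 ≡ 9, 3^4 ≡ 81, 3^8 ≡ 6561, 3^16 ≡ 31836, 3^32 ≡ 29496, 3^64 ≡ 13415, 3^128 ≡ 6802, 3^256 ≡ 31113, 3^512 ≡ 7083, 3^1024 ≡ 4498, 3^2048 ≡ 1259, 3^4096 ≡ 13761, 3^8192 ≡ 21061, 3^16384 ≡ 21368.
19641 = 16384 + 2048 + 1024 + 128 + 32 + 16 + 8 + 1, so 3^19641 ≡ 21368·1259·4498·6802·29496·31836·6561·3 ≡ 23811 (mod 39283).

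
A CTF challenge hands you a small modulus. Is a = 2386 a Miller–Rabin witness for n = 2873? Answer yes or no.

yes

n − 1 = 2872 = 2^3 · 359, so s = 3 and d = 359.
x_0 = 2386^359 mod 2873 = 2173.
x_0 is neither 1 nor 2872, so continue squaring.
x_1 = 2173^2 mod 2873 = 1590.
x_2 = 1590^2 mod 2873 = 2733.
Reached i = s−1 = 2 without hitting −1: 2386 is a Miller–Rabin witness and 2873 is composite.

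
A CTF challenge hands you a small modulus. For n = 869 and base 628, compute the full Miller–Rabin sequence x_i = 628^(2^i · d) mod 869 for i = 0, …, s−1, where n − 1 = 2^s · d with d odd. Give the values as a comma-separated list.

837, 155

n − 1 = 868 = 2^2 · 217, so s = 2 and d = 217.
x_0 = 628^217 mod 869 = 837.
x_1 = 837^2 mod 869 = 155.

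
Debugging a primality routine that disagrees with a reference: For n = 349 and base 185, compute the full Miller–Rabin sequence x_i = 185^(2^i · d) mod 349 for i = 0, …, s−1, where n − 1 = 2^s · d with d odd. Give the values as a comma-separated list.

n − 1 = 348 = 2^2 · 87, so s = 2 and d = 87.
x_0 = 185^87 mod 349 = 1.
x_1 = 1^2 mod 349 = 1.

1, 1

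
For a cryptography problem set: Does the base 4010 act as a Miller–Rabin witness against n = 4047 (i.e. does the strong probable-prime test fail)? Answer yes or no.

yes

n − 1 = 4046 = 2^1 · 2023, so s = 1 and d = 2023.
By repeated squaring, 4010^2023 ≡ 2129 (mod 4047).
x_0 = 4010^2023 mod 4047 = 2129.
x_0 ∉ {1, 4046} and s = 1, so 4010 is a Miller–Rabin witness and 4047 is composite.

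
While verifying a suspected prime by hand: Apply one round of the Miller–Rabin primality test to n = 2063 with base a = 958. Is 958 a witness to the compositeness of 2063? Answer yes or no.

n − 1 = 2062 = 2^1 · 1031, so s = 1 and d = 1031.
Repeated squaring mod 2063: 958^1 ≡ 958, 958^2 ≡ 1792, 958^4 ≡ 1236, 958^8 ≡ 1076, 958^16 ≡ 433, 958^32 ≡ 1819, 958^64 ≡ 1772, 958^128 ≡ 98, 958^256 ≡ 1352, 958^512 ≡ 86, 958^1024 ≡ 1207.
1031 = 1024 + 4 + 2 + 1, so 958^1031 ≡ 1207·1236·1792·958 ≡ 2062 (mod 2063).
x_0 = 958^1031 mod 2063 = 2062.
x_0 = 2062 ≡ −1, so 958 is not a witness.

no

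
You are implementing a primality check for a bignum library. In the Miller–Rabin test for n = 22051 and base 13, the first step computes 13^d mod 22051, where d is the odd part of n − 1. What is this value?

n − 1 = 22050 = 2^1 · 11025, so s = 1 and d = 11025.
13^11025 mod 22051 = 1.

1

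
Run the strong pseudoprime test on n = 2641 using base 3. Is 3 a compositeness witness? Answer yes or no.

yes

n − 1 = 2640 = 2^4 · 165, so s = 4 and d = 165.
x_0 = 3^165 mod 2641 = 8.
x_0 is neither 1 nor 2640, so continue squaring.
x_1 = 8^2 mod 2641 = 64.
x_2 = 64^2 mod 2641 = 1455.
x_3 = 1455^2 mod 2641 = 1584.
Reached i = s−1 = 3 without hitting −1: 3 is a Miller–Rabin witness and 2641 is composite.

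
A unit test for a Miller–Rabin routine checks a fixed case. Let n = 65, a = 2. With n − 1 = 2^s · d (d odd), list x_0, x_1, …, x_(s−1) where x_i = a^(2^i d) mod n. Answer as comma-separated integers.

n − 1 = 64 = 2^6 · 1, so s = 6 and d = 1.
x_0 = 2^1 mod 65 = 2.
x_1 = 2^2 mod 65 = 4.
x_2 = 4^2 mod 65 = 16.
x_3 = 16^2 mod 65 = 61.
x_4 = 61^2 mod 65 = 16.
x_5 = 16^2 mod 65 = 61.

2, 4, 16, 61, 16, 61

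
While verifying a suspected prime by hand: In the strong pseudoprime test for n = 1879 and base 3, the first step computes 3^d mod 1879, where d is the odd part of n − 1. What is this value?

n − 1 = 1878 = 2^1 · 939, so s = 1 and d = 939.
3^939 mod 1879 = 1878.

1878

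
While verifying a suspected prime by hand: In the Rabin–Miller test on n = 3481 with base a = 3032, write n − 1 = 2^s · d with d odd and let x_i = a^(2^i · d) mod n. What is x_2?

n − 1 = 3480 = 2^3 · 435, so s = 3 and d = 435.
x_0 = 3032^435 mod 3481 = 1828.
x_1 = 1828^2 mod 3481 = 3305.
x_2 = 3305^2 mod 3481 = 3128.

3128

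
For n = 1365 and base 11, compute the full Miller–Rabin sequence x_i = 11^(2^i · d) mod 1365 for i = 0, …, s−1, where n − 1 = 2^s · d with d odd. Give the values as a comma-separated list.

1346, 361

n − 1 = 1364 = 2^2 · 341, so s = 2 and d = 341.
x_0 = 11^341 mod 1365 = 1346.
x_1 = 1346^2 mod 1365 = 361.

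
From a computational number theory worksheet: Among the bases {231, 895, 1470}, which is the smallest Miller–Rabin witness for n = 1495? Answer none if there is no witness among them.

231

n − 1 = 1494 = 2^1 · 747, so s = 1 and d = 747.
Base 231: x_0 = 231^747 mod 1495 = 116. x_0 ∉ {1, 1494} and s = 1, so 231 is a Miller–Rabin witness and 1495 is composite.
Base 895: x_0 = 895^747 mod 1495 = 655. x_0 ∉ {1, 1494} and s = 1, so 895 is a Miller–Rabin witness and 1495 is composite.
Base 1470: x_0 = 1470^747 mod 1495 = 885. x_0 ∉ {1, 1494} and s = 1, so 1470 is a Miller–Rabin witness and 1495 is composite.
The smallest witness among the given bases is 231.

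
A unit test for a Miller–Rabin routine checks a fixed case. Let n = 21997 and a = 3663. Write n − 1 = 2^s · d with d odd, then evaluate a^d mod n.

1

n − 1 = 21996 = 2^2 · 5499, so s = 2 and d = 5499.
3663^5499 mod 21997 = 1.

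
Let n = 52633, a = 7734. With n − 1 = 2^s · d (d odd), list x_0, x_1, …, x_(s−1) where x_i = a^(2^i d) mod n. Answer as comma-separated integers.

n − 1 = 52632 = 2^3 · 6579, so s = 3 and d = 6579.
x_0 = 7734^6579 mod 52633 = 26060.
x_1 = 26060^2 mod 52633 = 1.
x_2 = 1^2 mod 52633 = 1.

26060, 1, 1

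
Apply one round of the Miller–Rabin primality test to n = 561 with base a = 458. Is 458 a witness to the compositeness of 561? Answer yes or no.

no

n − 1 = 560 = 2^4 · 35, so s = 4 and d = 35.
x_0 = 458^35 mod 561 = 560.
x_0 = 560 ≡ −1, so 458 is not a witness.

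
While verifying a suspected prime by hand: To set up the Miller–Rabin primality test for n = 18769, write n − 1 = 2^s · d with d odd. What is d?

Halving: 18768 → 9384 → 4692 → 2346 → 1173; 1173 is odd.
So 18768 = 2^4 · 1173.

1173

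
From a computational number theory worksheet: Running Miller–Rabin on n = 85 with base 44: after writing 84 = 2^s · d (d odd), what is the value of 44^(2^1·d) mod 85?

36

n − 1 = 84 = 2^2 · 21, so s = 2 and d = 21.
x_0 = 44^21 mod 85 = 74.
x_1 = 74^2 mod 85 = 36.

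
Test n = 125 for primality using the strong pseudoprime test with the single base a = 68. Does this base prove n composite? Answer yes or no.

n − 1 = 124 = 2^2 · 31, so s = 2 and d = 31.
x_0 = 68^31 mod 125 = 57.
x_0 is neither 1 nor 124, so continue squaring.
x_1 = 57^2 mod 125 = 124.
x_1 ≡ −1, so 68 is not a witness.

no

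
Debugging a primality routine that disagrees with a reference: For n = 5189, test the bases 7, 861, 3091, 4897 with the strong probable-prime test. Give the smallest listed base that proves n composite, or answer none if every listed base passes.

n − 1 = 5188 = 2^2 · 1297, so s = 2 and d = 1297.
Base 7: x_0 = 7^1297 mod 5189 = 5188. x_0 = 5188 ≡ −1, so 7 is not a witness.
Base 861: x_0 = 861^1297 mod 5189 = 2446. x_0 is neither 1 nor 5188, so continue squaring. x_1 = 2446^2 mod 5189 = 5188. x_1 ≡ −1, so 861 is not a witness.
Base 3091: x_0 = 3091^1297 mod 5189 = 1. x_0 = 1, so 3091 is not a witness.
Base 4897: x_0 = 4897^1297 mod 5189 = 5188. x_0 = 5188 ≡ −1, so 4897 is not a witness.
No listed base is a witness for 5189.

none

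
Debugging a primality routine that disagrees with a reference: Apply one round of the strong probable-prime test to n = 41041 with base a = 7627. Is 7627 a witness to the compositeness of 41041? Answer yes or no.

n − 1 = 41040 = 2^4 · 2565, so s = 4 and d = 2565.
Repeated squaring mod 41041: 7627^1 ≡ 7627, 7627^2 ≡ 16032, 7627^4 ≡ 26282, 7627^8 ≡ 23494, 7627^16 ≡ 7627, 7627^32 ≡ 16032, 7627^64 ≡ 26282, 7627^128 ≡ 23494, 7627^256 ≡ 7627, 7627^512 ≡ 16032, 7627^1024 ≡ 26282, 7627^2048 ≡ 23494.
2565 = 2048 + 512 + 4 + 1, so 7627^2565 ≡ 23494·16032·26282·7627 ≡ 1 (mod 41041).
x_0 = 7627^2565 mod 41041 = 1.
x_0 = 1, so 7627 is not a witness.

no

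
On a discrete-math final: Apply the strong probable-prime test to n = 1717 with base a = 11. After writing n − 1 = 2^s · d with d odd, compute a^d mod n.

364

n − 1 = 1716 = 2^2 · 429, so s = 2 and d = 429.
Repeated squaring mod 1717: 11^1 ≡ 11, 11^2 ≡ 121, 11^4 ≡ 905, 11^8 ≡ 16, 11^16 ≡ 256, 11^32 ≡ 290, 11^64 ≡ 1684, 11^128 ≡ 1089, 11^256 ≡ 1191.
429 = 256 + 128 + 32 + 8 + 4 + 1, so 11^429 ≡ 1191·1089·290·16·905·11 ≡ 364 (mod 1717).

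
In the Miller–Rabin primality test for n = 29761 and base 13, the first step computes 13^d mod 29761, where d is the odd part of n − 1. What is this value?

7290

n − 1 = 29760 = 2^6 · 465, so s = 6 and d = 465.
13^465 mod 29761 = 7290.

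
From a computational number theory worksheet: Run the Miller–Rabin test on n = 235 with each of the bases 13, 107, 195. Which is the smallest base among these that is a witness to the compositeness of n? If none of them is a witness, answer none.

13

n − 1 = 234 = 2^1 · 117, so s = 1 and d = 117.
Base 13: x_0 = 13^117 mod 235 = 113. x_0 ∉ {1, 234} and s = 1, so 13 is a Miller–Rabin witness and 235 is composite.
Base 107: x_0 = 107^117 mod 235 = 207. x_0 ∉ {1, 234} and s = 1, so 107 is a Miller–Rabin witness and 235 is composite.
Base 195: x_0 = 195^117 mod 235 = 190. x_0 ∉ {1, 234} and s = 1, so 195 is a Miller–Rabin witness and 235 is composite.
The smallest witness among the given bases is 13.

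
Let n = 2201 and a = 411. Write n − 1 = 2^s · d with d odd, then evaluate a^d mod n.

n − 1 = 2200 = 2^3 · 275, so s = 3 and d = 275.
411^275 mod 2201 = 807.

807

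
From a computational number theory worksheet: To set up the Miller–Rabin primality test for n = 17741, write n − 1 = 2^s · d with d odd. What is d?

4435

Halving: 17740 → 8870 → 4435; 4435 is odd.
So 17740 = 2^2 · 4435.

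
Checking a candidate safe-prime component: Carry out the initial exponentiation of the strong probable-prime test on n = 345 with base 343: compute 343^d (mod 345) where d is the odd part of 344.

172

n − 1 = 344 = 2^3 · 43, so s = 3 and d = 43.
Repeated squaring mod 345: 343^1 ≡ 343, 343^2 ≡ 4, 343^4 ≡ 16, 343^8 ≡ 256, 343^16 ≡ 331, 343^32 ≡ 196.
43 = 32 + 8 + 2 + 1, so 343^43 ≡ 196·256·4·343 ≡ 172 (mod 345).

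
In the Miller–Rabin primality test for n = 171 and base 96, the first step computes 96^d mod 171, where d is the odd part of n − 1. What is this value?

153

n − 1 = 170 = 2^1 · 85, so s = 1 and d = 85.
Repeated squaring mod 171: 96^1 ≡ 96, 96^2 ≡ 153, 96^4 ≡ 153, 96^8 ≡ 153, 96^16 ≡ 153, 96^32 ≡ 153, 96^64 ≡ 153.
85 = 64 + 16 + 4 + 1, so 96^85 ≡ 153·153·153·96 ≡ 153 (mod 171).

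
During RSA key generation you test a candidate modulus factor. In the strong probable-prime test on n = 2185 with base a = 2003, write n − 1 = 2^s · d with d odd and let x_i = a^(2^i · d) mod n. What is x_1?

2129

n − 1 = 2184 = 2^3 · 273, so s = 3 and d = 273.
Repeated squaring mod 2185: 2003^1 ≡ 2003, 2003^2 ≡ 349, 2003^4 ≡ 1626, 2003^8 ≡ 26, 2003^16 ≡ 676, 2003^32 ≡ 311, 2003^64 ≡ 581, 2003^128 ≡ 1071, 2003^256 ≡ 2101.
273 = 256 + 16 + 1, so 2003^273 ≡ 2101·676·2003 ≡ 1823 (mod 2185).
x_0 = 1823.
x_1 = 1823^2 mod 2185 = 2129.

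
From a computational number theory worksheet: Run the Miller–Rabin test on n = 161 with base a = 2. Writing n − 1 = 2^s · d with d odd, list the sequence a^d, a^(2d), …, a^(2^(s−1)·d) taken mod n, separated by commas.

n − 1 = 160 = 2^5 · 5, so s = 5 and d = 5.
x_0 = 2^5 mod 161 = 32.
x_1 = 32^2 mod 161 = 58.
x_2 = 58^2 mod 161 = 144.
x_3 = 144^2 mod 161 = 128.
x_4 = 128^2 mod 161 = 123.

32, 58, 144, 128, 123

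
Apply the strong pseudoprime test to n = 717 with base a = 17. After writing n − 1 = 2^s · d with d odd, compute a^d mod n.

n − 1 = 716 = 2^2 · 179, so s = 2 and d = 179.
17^179 mod 717 = 494.

494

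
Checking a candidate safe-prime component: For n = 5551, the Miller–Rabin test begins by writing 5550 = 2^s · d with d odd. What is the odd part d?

2775

Halving: 5550 → 2775; 2775 is odd.
So 5550 = 2^1 · 2775.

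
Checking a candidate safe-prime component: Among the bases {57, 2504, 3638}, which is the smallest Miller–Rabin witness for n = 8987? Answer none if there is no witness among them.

n − 1 = 8986 = 2^1 · 4493, so s = 1 and d = 4493.
Base 57: x_0 = 57^4493 mod 8987 = 3781. x_0 ∉ {1, 8986} and s = 1, so 57 is a Miller–Rabin witness and 8987 is composite.
Base 2504: x_0 = 2504^4493 mod 8987 = 2378. x_0 ∉ {1, 8986} and s = 1, so 2504 is a Miller–Rabin witness and 8987 is composite.
Base 3638: x_0 = 3638^4493 mod 8987 = 3273. x_0 ∉ {1, 8986} and s = 1, so 3638 is a Miller–Rabin witness and 8987 is composite.
The smallest witness among the given bases is 57.

57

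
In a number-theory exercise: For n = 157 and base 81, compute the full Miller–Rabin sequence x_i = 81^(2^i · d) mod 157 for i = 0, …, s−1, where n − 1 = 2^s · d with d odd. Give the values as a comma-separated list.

n − 1 = 156 = 2^2 · 39, so s = 2 and d = 39.
x_0 = 81^39 mod 157 = 1.
x_1 = 1^2 mod 157 = 1.

1, 1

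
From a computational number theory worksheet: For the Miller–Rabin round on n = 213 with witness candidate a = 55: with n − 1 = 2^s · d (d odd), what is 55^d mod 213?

n − 1 = 212 = 2^2 · 53, so s = 2 and d = 53.
55^53 mod 213 = 67.

67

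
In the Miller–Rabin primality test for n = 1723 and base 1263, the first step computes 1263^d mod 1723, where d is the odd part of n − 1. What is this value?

n − 1 = 1722 = 2^1 · 861, so s = 1 and d = 861.
Repeated squaring mod 1723: 1263^1 ≡ 1263, 1263^2 ≡ 1394, 1263^4 ≡ 1415, 1263^8 ≡ 99, 1263^16 ≡ 1186, 1263^32 ≡ 628, 1263^64 ≡ 1540, 1263^128 ≡ 752, 1263^256 ≡ 360, 1263^512 ≡ 375.
861 = 512 + 256 + 64 + 16 + 8 + 4 + 1, so 1263^861 ≡ 375·360·1540·1186·99·1415·1263 ≡ 1 (mod 1723).

1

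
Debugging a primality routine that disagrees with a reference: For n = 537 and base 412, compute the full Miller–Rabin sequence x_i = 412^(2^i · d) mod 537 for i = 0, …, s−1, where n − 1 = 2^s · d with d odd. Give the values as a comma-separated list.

n − 1 = 536 = 2^3 · 67, so s = 3 and d = 67.
x_0 = 412^67 mod 537 = 250.
x_1 = 250^2 mod 537 = 208.
x_2 = 208^2 mod 537 = 304.

250, 208, 304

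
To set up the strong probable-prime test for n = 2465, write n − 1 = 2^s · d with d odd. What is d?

77

Halving: 2464 → 1232 → 616 → 308 → 154 → 77; 77 is odd.
So 2464 = 2^5 · 77.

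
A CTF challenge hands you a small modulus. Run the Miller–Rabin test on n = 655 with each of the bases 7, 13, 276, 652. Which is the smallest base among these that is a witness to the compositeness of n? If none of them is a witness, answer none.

n − 1 = 654 = 2^1 · 327, so s = 1 and d = 327.
Base 7: x_0 = 7^327 mod 655 = 573. x_0 ∉ {1, 654} and s = 1, so 7 is a Miller–Rabin witness and 655 is composite.
Base 13: x_0 = 13^327 mod 655 = 562. x_0 ∉ {1, 654} and s = 1, so 13 is a Miller–Rabin witness and 655 is composite.
Base 276: x_0 = 276^327 mod 655 = 66. x_0 ∉ {1, 654} and s = 1, so 276 is a Miller–Rabin witness and 655 is composite.
Base 652: x_0 = 652^327 mod 655 = 253. x_0 ∉ {1, 654} and s = 1, so 652 is a Miller–Rabin witness and 655 is composite.
The smallest witness among the given bases is 7.

7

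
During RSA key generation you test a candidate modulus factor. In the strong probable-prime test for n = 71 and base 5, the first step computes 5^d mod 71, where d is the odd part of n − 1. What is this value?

1

n − 1 = 70 = 2^1 · 35, so s = 1 and d = 35.
By repeated squaring, 5^35 ≡ 1 (mod 71).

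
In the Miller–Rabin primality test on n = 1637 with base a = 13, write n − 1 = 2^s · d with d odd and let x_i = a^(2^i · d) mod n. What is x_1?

1

n − 1 = 1636 = 2^2 · 409, so s = 2 and d = 409.
x_0 = 13^409 mod 1637 = 1.
x_1 = 1^2 mod 1637 = 1.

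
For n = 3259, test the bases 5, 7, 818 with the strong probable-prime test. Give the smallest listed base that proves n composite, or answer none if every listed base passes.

n − 1 = 3258 = 2^1 · 1629, so s = 1 and d = 1629.
Base 5: x_0 = 5^1629 mod 3259 = 1. x_0 = 1, so 5 is not a witness.
Base 7: x_0 = 7^1629 mod 3259 = 3258. x_0 = 3258 ≡ −1, so 7 is not a witness.
Base 818: x_0 = 818^1629 mod 3259 = 1. x_0 = 1, so 818 is not a witness.
No listed base is a witness for 3259.

none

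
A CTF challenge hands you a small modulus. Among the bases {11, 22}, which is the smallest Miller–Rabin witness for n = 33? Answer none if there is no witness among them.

11

n − 1 = 32 = 2^5 · 1, so s = 5 and d = 1.
Base 11: x_0 = 11^1 mod 33 = 11. x_0 is neither 1 nor 32, so continue squaring. x_1 = 11^2 mod 33 = 22. x_2 = 22^2 mod 33 = 22. x_3 = 22^2 mod 33 = 22. x_4 = 22^2 mod 33 = 22. Reached i = s−1 = 4 without hitting −1: 11 is a Miller–Rabin witness and 33 is composite.
Base 22: x_0 = 22^1 mod 33 = 22. x_0 is neither 1 nor 32, so continue squaring. x_1 = 22^2 mod 33 = 22. x_2 = 22^2 mod 33 = 22. x_3 = 22^2 mod 33 = 22. x_4 = 22^2 mod 33 = 22. Reached i = s−1 = 4 without hitting −1: 22 is a Miller–Rabin witness and 33 is composite.
The smallest witness among the given bases is 11.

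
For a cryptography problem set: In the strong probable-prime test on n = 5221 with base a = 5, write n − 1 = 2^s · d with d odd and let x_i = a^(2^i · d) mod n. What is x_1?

2980

n − 1 = 5220 = 2^2 · 1305, so s = 2 and d = 1305.
x_0 = 5^1305 mod 5221 = 2708.
x_1 = 2708^2 mod 5221 = 2980.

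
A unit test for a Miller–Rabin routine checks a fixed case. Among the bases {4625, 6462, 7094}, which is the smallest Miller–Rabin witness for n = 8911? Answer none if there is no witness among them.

6462

n − 1 = 8910 = 2^1 · 4455, so s = 1 and d = 4455.
Base 4625: x_0 = 4625^4455 mod 8911 = 8910. x_0 = 8910 ≡ −1, so 4625 is not a witness.
Base 6462: x_0 = 6462^4455 mod 8911 = 6364. x_0 ∉ {1, 8910} and s = 1, so 6462 is a Miller–Rabin witness and 8911 is composite.
Base 7094: x_0 = 7094^4455 mod 8911 = 2547. x_0 ∉ {1, 8910} and s = 1, so 7094 is a Miller–Rabin witness and 8911 is composite.
The smallest witness among the given bases is 6462.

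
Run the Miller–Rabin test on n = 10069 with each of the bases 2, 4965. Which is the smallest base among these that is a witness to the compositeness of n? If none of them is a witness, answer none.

none

n − 1 = 10068 = 2^2 · 2517, so s = 2 and d = 2517.
Base 2: x_0 = 2^2517 mod 10069 = 5439. x_0 is neither 1 nor 10068, so continue squaring. x_1 = 5439^2 mod 10069 = 10068. x_1 ≡ −1, so 2 is not a witness.
Base 4965: x_0 = 4965^2517 mod 10069 = 10068. x_0 = 10068 ≡ −1, so 4965 is not a witness.
No listed base is a witness for 10069.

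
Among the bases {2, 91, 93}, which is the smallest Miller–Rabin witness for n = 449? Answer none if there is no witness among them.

n − 1 = 448 = 2^6 · 7, so s = 6 and d = 7.
Base 2: x_0 = 2^7 mod 449 = 128. x_0 is neither 1 nor 448, so continue squaring. x_1 = 128^2 mod 449 = 220. x_2 = 220^2 mod 449 = 357. x_3 = 357^2 mod 449 = 382. x_4 = 382^2 mod 449 = 448. x_4 ≡ −1, so 2 is not a witness.
Base 91: x_0 = 91^7 mod 449 = 240. x_0 is neither 1 nor 448, so continue squaring. x_1 = 240^2 mod 449 = 128. x_2 = 128^2 mod 449 = 220. x_3 = 220^2 mod 449 = 357. x_4 = 357^2 mod 449 = 382. x_5 = 382^2 mod 449 = 448. x_5 ≡ −1, so 91 is not a witness.
Base 93: x_0 = 93^7 mod 449 = 92. x_0 is neither 1 nor 448, so continue squaring. x_1 = 92^2 mod 449 = 382. x_2 = 382^2 mod 449 = 448. x_2 ≡ −1, so 93 is not a witness.
No listed base is a witness for 449.

none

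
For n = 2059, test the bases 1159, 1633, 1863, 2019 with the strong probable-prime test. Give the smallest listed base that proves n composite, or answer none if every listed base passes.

1633

n − 1 = 2058 = 2^1 · 1029, so s = 1 and d = 1029.
Base 1159: x_0 = 1159^1029 mod 2059 = 2058. x_0 = 2058 ≡ −1, so 1159 is not a witness.
Base 1633: x_0 = 1633^1029 mod 2059 = 1420. x_0 ∉ {1, 2058} and s = 1, so 1633 is a Miller–Rabin witness and 2059 is composite.
Base 1863: x_0 = 1863^1029 mod 2059 = 117. x_0 ∉ {1, 2058} and s = 1, so 1863 is a Miller–Rabin witness and 2059 is composite.
Base 2019: x_0 = 2019^1029 mod 2059 = 940. x_0 ∉ {1, 2058} and s = 1, so 2019 is a Miller–Rabin witness and 2059 is composite.
The smallest witness among the given bases is 1633.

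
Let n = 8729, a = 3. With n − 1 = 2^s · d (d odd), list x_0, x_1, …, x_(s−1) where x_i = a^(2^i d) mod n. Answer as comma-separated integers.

n − 1 = 8728 = 2^3 · 1091, so s = 3 and d = 1091.
x_0 = 3^1091 mod 8729 = 2910.
x_1 = 2910^2 mod 8729 = 970.
x_2 = 970^2 mod 8729 = 6897.

2910, 970, 6897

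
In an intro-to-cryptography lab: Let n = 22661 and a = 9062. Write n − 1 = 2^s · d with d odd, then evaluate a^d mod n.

n − 1 = 22660 = 2^2 · 5665, so s = 2 and d = 5665.
By repeated squaring, 9062^5665 ≡ 2330 (mod 22661).

2330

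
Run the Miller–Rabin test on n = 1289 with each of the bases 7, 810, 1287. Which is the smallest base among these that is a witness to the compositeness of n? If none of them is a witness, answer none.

n − 1 = 1288 = 2^3 · 161, so s = 3 and d = 161.
Base 7: x_0 = 7^161 mod 1289 = 1288. x_0 = 1288 ≡ −1, so 7 is not a witness.
Base 810: x_0 = 810^161 mod 1289 = 810. x_0 is neither 1 nor 1288, so continue squaring. x_1 = 810^2 mod 1289 = 1288. x_1 ≡ −1, so 810 is not a witness.
Base 1287: x_0 = 1287^161 mod 1289 = 1288. x_0 = 1288 ≡ −1, so 1287 is not a witness.
No listed base is a witness for 1289.

none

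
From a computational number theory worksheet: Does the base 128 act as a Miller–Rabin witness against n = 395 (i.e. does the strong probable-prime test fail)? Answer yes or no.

yes

n − 1 = 394 = 2^1 · 197, so s = 1 and d = 197.
Repeated squaring mod 395: 128^1 ≡ 128, 128^2 ≡ 189, 128^4 ≡ 171, 128^8 ≡ 11, 128^16 ≡ 121, 128^32 ≡ 26, 128^64 ≡ 281, 128^128 ≡ 356.
197 = 128 + 64 + 4 + 1, so 128^197 ≡ 356·281·171·128 ≡ 268 (mod 395).
x_0 = 128^197 mod 395 = 268.
x_0 ∉ {1, 394} and s = 1, so 128 is a Miller–Rabin witness and 395 is composite.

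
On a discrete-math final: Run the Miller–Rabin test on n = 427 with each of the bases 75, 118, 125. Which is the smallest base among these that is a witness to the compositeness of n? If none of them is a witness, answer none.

n − 1 = 426 = 2^1 · 213, so s = 1 and d = 213.
Base 75: x_0 = 75^213 mod 427 = 426. x_0 = 426 ≡ −1, so 75 is not a witness.
Base 118: x_0 = 118^213 mod 427 = 363. x_0 ∉ {1, 426} and s = 1, so 118 is a Miller–Rabin witness and 427 is composite.
Base 125: x_0 = 125^213 mod 427 = 27. x_0 ∉ {1, 426} and s = 1, so 125 is a Miller–Rabin witness and 427 is composite.
The smallest witness among the given bases is 118.

118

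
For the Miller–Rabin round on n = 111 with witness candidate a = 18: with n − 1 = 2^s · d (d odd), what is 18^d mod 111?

n − 1 = 110 = 2^1 · 55, so s = 1 and d = 55.
18^55 mod 111 = 93.

93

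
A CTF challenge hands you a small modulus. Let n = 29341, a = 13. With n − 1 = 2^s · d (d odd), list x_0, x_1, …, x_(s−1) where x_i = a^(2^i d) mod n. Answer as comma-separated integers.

n − 1 = 29340 = 2^2 · 7335, so s = 2 and d = 7335.
x_0 = 13^7335 mod 29341 = 8541.
x_1 = 8541^2 mod 29341 = 6955.

8541, 6955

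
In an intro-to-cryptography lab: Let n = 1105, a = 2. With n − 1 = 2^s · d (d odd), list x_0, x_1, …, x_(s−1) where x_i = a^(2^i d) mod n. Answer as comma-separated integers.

n − 1 = 1104 = 2^4 · 69, so s = 4 and d = 69.
x_0 = 2^69 mod 1105 = 967.
x_1 = 967^2 mod 1105 = 259.
x_2 = 259^2 mod 1105 = 781.
x_3 = 781^2 mod 1105 = 1.

967, 259, 781, 1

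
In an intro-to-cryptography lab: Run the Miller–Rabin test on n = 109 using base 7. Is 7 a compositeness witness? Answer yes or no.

n − 1 = 108 = 2^2 · 27, so s = 2 and d = 27.
x_0 = 7^27 mod 109 = 1.
x_0 = 1, so 7 is not a witness.

no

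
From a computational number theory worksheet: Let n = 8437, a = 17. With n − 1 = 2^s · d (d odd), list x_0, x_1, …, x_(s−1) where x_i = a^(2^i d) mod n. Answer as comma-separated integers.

n − 1 = 8436 = 2^2 · 2109, so s = 2 and d = 2109.
x_0 = 17^2109 mod 8437 = 1091.
x_1 = 1091^2 mod 8437 = 664.

1091, 664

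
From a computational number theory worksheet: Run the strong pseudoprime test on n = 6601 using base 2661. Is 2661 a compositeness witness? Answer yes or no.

no

n − 1 = 6600 = 2^3 · 825, so s = 3 and d = 825.
x_0 = 2661^825 mod 6601 = 1.
x_0 = 1, so 2661 is not a witness.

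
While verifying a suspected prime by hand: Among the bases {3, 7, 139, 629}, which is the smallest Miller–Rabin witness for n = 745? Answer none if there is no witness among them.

3

n − 1 = 744 = 2^3 · 93, so s = 3 and d = 93.
Base 3: x_0 = 3^93 mod 745 = 368. x_0 is neither 1 nor 744, so continue squaring. x_1 = 368^2 mod 745 = 579. x_2 = 579^2 mod 745 = 736. Reached i = s−1 = 2 without hitting −1: 3 is a Miller–Rabin witness and 745 is composite.
Base 7: x_0 = 7^93 mod 745 = 367. x_0 is neither 1 nor 744, so continue squaring. x_1 = 367^2 mod 745 = 589. x_2 = 589^2 mod 745 = 496. Reached i = s−1 = 2 without hitting −1: 7 is a Miller–Rabin witness and 745 is composite.
Base 139: x_0 = 139^93 mod 745 = 689. x_0 is neither 1 nor 744, so continue squaring. x_1 = 689^2 mod 745 = 156. x_2 = 156^2 mod 745 = 496. Reached i = s−1 = 2 without hitting −1: 139 is a Miller–Rabin witness and 745 is composite.
Base 629: x_0 = 629^93 mod 745 = 114. x_0 is neither 1 nor 744, so continue squaring. x_1 = 114^2 mod 745 = 331. x_2 = 331^2 mod 745 = 46. Reached i = s−1 = 2 without hitting −1: 629 is a Miller–Rabin witness and 745 is composite.
The smallest witness among the given bases is 3.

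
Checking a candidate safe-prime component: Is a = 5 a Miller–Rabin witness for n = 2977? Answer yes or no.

n − 1 = 2976 = 2^5 · 93, so s = 5 and d = 93.
x_0 = 5^93 mod 2977 = 187.
x_0 is neither 1 nor 2976, so continue squaring.
x_1 = 187^2 mod 2977 = 2222.
x_2 = 2222^2 mod 2977 = 1418.
x_3 = 1418^2 mod 2977 = 1249.
x_4 = 1249^2 mod 2977 = 53.
Reached i = s−1 = 4 without hitting −1: 5 is a Miller–Rabin witness and 2977 is composite.

yes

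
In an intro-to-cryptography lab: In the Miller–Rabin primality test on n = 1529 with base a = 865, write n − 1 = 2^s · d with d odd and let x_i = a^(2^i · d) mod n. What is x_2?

850

n − 1 = 1528 = 2^3 · 191, so s = 3 and d = 191.
Repeated squaring mod 1529: 865^1 ≡ 865, 865^2 ≡ 544, 865^4 ≡ 839, 865^8 ≡ 581, 865^16 ≡ 1181, 865^32 ≡ 313, 865^64 ≡ 113, 865^128 ≡ 537.
191 = 128 + 32 + 16 + 8 + 4 + 2 + 1, so 865^191 ≡ 537·313·1181·581·839·544·865 ≡ 832 (mod 1529).
x_0 = 832.
x_1 = 832^2 mod 1529 = 1116.
x_2 = 1116^2 mod 1529 = 850.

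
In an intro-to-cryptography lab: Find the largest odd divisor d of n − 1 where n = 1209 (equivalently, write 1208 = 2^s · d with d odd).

151

Halving: 1208 → 604 → 302 → 151; 151 is odd.
So 1208 = 2^3 · 151.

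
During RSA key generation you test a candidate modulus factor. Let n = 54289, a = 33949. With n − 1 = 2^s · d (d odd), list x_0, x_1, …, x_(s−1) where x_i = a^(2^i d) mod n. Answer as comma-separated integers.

n − 1 = 54288 = 2^4 · 3393, so s = 4 and d = 3393.
x_0 = 33949^3393 mod 54289 = 1852.
x_1 = 1852^2 mod 54289 = 9697.
x_2 = 9697^2 mod 54289 = 3261.
x_3 = 3261^2 mod 54289 = 47766.

1852, 9697, 3261, 47766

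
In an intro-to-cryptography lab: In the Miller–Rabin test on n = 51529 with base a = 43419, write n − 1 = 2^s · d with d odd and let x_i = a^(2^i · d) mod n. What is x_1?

10443

n − 1 = 51528 = 2^3 · 6441, so s = 3 and d = 6441.
x_0 = 43419^6441 mod 51529 = 5222.
x_1 = 5222^2 mod 51529 = 10443.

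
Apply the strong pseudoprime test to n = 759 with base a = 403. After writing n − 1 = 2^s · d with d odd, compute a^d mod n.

n − 1 = 758 = 2^1 · 379, so s = 1 and d = 379.
403^379 mod 759 = 547.

547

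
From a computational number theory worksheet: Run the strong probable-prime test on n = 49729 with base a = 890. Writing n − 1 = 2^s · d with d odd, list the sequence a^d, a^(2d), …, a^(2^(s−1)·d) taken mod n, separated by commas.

n − 1 = 49728 = 2^6 · 777, so s = 6 and d = 777.
x_0 = 890^777 mod 49729 = 24975.
x_1 = 24975^2 mod 49729 = 49507.
x_2 = 49507^2 mod 49729 = 49284.
x_3 = 49284^2 mod 49729 = 48838.
x_4 = 48838^2 mod 49729 = 47946.
x_5 = 47946^2 mod 49729 = 46162.

24975, 49507, 49284, 48838, 47946, 46162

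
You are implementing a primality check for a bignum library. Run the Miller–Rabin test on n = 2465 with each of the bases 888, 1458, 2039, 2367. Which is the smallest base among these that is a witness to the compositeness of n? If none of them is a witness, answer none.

n − 1 = 2464 = 2^5 · 77, so s = 5 and d = 77.
Base 888: x_0 = 888^77 mod 2465 = 1143. x_0 is neither 1 nor 2464, so continue squaring. x_1 = 1143^2 mod 2465 = 2464. x_1 ≡ −1, so 888 is not a witness.
Base 1458: x_0 = 1458^77 mod 2465 = 1288. x_0 is neither 1 nor 2464, so continue squaring. x_1 = 1288^2 mod 2465 = 2464. x_1 ≡ −1, so 1458 is not a witness.
Base 2039: x_0 = 2039^77 mod 2465 = 2464. x_0 = 2464 ≡ −1, so 2039 is not a witness.
Base 2367: x_0 = 2367^77 mod 2465 = 157. x_0 is neither 1 nor 2464, so continue squaring. x_1 = 157^2 mod 2465 = 2464. x_1 ≡ −1, so 2367 is not a witness.
No listed base is a witness for 2465.

none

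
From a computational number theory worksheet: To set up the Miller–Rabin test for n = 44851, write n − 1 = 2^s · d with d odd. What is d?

Halving: 44850 → 22425; 22425 is odd.
So 44850 = 2^1 · 22425.

22425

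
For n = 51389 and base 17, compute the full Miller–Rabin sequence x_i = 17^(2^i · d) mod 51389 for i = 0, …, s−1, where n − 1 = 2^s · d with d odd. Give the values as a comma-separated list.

n − 1 = 51388 = 2^2 · 12847, so s = 2 and d = 12847.
x_0 = 17^12847 mod 51389 = 23365.
x_1 = 23365^2 mod 51389 = 17878.

23365, 17878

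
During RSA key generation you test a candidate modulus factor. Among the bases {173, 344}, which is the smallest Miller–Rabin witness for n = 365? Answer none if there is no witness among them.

344

n − 1 = 364 = 2^2 · 91, so s = 2 and d = 91.
Base 173: x_0 = 173^91 mod 365 = 192. x_0 is neither 1 nor 364, so continue squaring. x_1 = 192^2 mod 365 = 364. x_1 ≡ −1, so 173 is not a witness.
Base 344: x_0 = 344^91 mod 365 = 129. x_0 is neither 1 nor 364, so continue squaring. x_1 = 129^2 mod 365 = 216. Reached i = s−1 = 1 without hitting −1: 344 is a Miller–Rabin witness and 365 is composite.
The smallest witness among the given bases is 344.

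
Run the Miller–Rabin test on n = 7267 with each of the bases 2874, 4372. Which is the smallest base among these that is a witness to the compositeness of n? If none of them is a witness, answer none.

n − 1 = 7266 = 2^1 · 3633, so s = 1 and d = 3633.
Base 2874: x_0 = 2874^3633 mod 7267 = 1. x_0 = 1, so 2874 is not a witness.
Base 4372: x_0 = 4372^3633 mod 7267 = 7266. x_0 = 7266 ≡ −1, so 4372 is not a witness.
No listed base is a witness for 7267.

none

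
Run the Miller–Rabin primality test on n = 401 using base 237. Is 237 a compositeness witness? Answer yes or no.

no

n − 1 = 400 = 2^4 · 25, so s = 4 and d = 25.
x_0 = 237^25 mod 401 = 20.
x_0 is neither 1 nor 400, so continue squaring.
x_1 = 20^2 mod 401 = 400.
x_1 ≡ −1, so 237 is not a witness.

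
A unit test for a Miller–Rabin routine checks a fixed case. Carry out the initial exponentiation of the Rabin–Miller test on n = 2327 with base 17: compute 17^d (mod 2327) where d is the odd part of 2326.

n − 1 = 2326 = 2^1 · 1163, so s = 1 and d = 1163.
17^1163 mod 2327 = 1388.

1388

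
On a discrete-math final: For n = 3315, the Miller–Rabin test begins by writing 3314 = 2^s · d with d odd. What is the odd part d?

1657

Halving: 3314 → 1657; 1657 is odd.
So 3314 = 2^1 · 1657.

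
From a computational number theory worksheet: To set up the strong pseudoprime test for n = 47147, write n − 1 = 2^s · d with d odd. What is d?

23573

Halving: 47146 → 23573; 23573 is odd.
So 47146 = 2^1 · 23573.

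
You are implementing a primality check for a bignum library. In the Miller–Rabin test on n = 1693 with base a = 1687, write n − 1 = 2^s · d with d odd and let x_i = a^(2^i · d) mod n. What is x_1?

n − 1 = 1692 = 2^2 · 423, so s = 2 and d = 423.
x_0 = 1687^423 mod 1693 = 92.
x_1 = 92^2 mod 1693 = 1692.

1692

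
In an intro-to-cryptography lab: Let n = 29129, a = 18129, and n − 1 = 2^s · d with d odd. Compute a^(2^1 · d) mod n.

29128

n − 1 = 29128 = 2^3 · 3641, so s = 3 and d = 3641.
By repeated squaring, 18129^3641 ≡ 19878 (mod 29129).
x_0 = 19878.
x_1 = 19878^2 mod 29129 = 29128.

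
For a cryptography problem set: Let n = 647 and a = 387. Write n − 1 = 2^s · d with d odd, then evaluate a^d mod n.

n − 1 = 646 = 2^1 · 323, so s = 1 and d = 323.
387^323 mod 647 = 1.

1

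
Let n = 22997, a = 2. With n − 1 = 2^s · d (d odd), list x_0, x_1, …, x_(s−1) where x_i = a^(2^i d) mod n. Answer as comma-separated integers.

19710, 18776

n − 1 = 22996 = 2^2 · 5749, so s = 2 and d = 5749.
x_0 = 2^5749 mod 22997 = 19710.
x_1 = 19710^2 mod 22997 = 18776.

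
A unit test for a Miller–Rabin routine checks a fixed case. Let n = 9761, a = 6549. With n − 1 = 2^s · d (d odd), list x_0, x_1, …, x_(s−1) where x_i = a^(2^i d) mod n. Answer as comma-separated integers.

7763, 9516, 1459, 783, 7907

n − 1 = 9760 = 2^5 · 305, so s = 5 and d = 305.
x_0 = 6549^305 mod 9761 = 7763.
x_1 = 7763^2 mod 9761 = 9516.
x_2 = 9516^2 mod 9761 = 1459.
x_3 = 1459^2 mod 9761 = 783.
x_4 = 783^2 mod 9761 = 7907.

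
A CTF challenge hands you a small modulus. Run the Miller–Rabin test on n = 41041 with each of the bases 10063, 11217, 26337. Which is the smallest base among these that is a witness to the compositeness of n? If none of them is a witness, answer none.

n − 1 = 41040 = 2^4 · 2565, so s = 4 and d = 2565.
Base 10063: x_0 = 10063^2565 mod 41041 = 1. x_0 = 1, so 10063 is not a witness.
Base 11217: x_0 = 11217^2565 mod 41041 = 31338. x_0 is neither 1 nor 41040, so continue squaring. x_1 = 31338^2 mod 41041 = 155. x_2 = 155^2 mod 41041 = 24025. x_3 = 24025^2 mod 41041 = 1. x_3 = 1 but x_2 ≠ ±1, a nontrivial square root of 1 — 11217 is a witness and 41041 is composite.
Base 26337: x_0 = 26337^2565 mod 41041 = 28755. x_0 is neither 1 nor 41040, so continue squaring. x_1 = 28755^2 mod 41041 = 38039. x_2 = 38039^2 mod 41041 = 24025. x_3 = 24025^2 mod 41041 = 1. x_3 = 1 but x_2 ≠ ±1, a nontrivial square root of 1 — 26337 is a witness and 41041 is composite.
The smallest witness among the given bases is 11217.

11217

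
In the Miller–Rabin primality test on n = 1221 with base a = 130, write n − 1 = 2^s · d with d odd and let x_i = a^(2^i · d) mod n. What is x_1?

892

n − 1 = 1220 = 2^2 · 305, so s = 2 and d = 305.
Repeated squaring mod 1221: 130^1 ≡ 130, 130^2 ≡ 1027, 130^4 ≡ 1006, 130^8 ≡ 1048, 130^16 ≡ 625, 130^32 ≡ 1126, 130^64 ≡ 478, 130^128 ≡ 157, 130^256 ≡ 229.
305 = 256 + 32 + 16 + 1, so 130^305 ≡ 229·1126·625·130 ≡ 331 (mod 1221).
x_0 = 331.
x_1 = 331^2 mod 1221 = 892.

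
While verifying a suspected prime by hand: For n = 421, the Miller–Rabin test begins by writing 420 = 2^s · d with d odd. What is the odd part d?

Halving: 420 → 210 → 105; 105 is odd.
So 420 = 2^2 · 105.

105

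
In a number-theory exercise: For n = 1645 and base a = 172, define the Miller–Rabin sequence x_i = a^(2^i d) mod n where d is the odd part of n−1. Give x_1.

n − 1 = 1644 = 2^2 · 411, so s = 2 and d = 411.
By repeated squaring, 172^411 ≡ 1618 (mod 1645).
x_0 = 1618.
x_1 = 1618^2 mod 1645 = 729.

729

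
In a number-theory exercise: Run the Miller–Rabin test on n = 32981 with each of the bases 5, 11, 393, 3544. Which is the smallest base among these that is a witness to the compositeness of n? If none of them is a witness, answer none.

5

n − 1 = 32980 = 2^2 · 8245, so s = 2 and d = 8245.
Base 5: x_0 = 5^8245 mod 32981 = 24887. x_0 is neither 1 nor 32980, so continue squaring. x_1 = 24887^2 mod 32981 = 12570. Reached i = s−1 = 1 without hitting −1: 5 is a Miller–Rabin witness and 32981 is composite.
Base 11: x_0 = 11^8245 mod 32981 = 13635. x_0 is neither 1 nor 32980, so continue squaring. x_1 = 13635^2 mod 32981 = 32309. Reached i = s−1 = 1 without hitting −1: 11 is a Miller–Rabin witness and 32981 is composite.
Base 393: x_0 = 393^8245 mod 32981 = 8219. x_0 is neither 1 nor 32980, so continue squaring. x_1 = 8219^2 mod 32981 = 6873. Reached i = s−1 = 1 without hitting −1: 393 is a Miller–Rabin witness and 32981 is composite.
Base 3544: x_0 = 3544^8245 mod 32981 = 20067. x_0 is neither 1 nor 32980, so continue squaring. x_1 = 20067^2 mod 32981 = 19460. Reached i = s−1 = 1 without hitting −1: 3544 is a Miller–Rabin witness and 32981 is composite.
The smallest witness among the given bases is 5.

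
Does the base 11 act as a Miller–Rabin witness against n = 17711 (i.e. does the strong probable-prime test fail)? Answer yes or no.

no

n − 1 = 17710 = 2^1 · 8855, so s = 1 and d = 8855.
x_0 = 11^8855 mod 17711 = 17710.
x_0 = 17710 ≡ −1, so 11 is not a witness.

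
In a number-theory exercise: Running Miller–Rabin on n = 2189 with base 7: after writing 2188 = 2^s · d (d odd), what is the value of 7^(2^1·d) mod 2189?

n − 1 = 2188 = 2^2 · 547, so s = 2 and d = 547.
x_0 = 7^547 mod 2189 = 314.
x_1 = 314^2 mod 2189 = 91.

91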